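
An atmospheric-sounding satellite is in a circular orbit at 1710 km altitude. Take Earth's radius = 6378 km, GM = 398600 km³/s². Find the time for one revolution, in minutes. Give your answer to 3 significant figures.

Semi-major axis a = 6378 + 1710 = 8088 km. Period T = 2π√(a³/μ) = 2π√(8088³/398600) = 7238.9 s = 120.65 min.

121 min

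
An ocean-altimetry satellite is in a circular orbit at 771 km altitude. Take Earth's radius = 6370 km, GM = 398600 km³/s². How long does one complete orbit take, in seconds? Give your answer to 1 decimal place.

Semi-major axis a = 6370 + 771 = 7141 km. Period T = 2π√(a³/μ) = 2π√(7141³/398600) = 6005.5 s = 100.09 min.

6005.5 seconds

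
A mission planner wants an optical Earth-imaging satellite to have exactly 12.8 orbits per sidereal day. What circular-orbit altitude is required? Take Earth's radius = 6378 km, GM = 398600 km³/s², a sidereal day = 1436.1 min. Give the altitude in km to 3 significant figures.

1330 km

Required period T = 86166 / 12.8 = 6731.7 s.
From T = 2π√(a³/μ): a = (μ T²/4π²)^(1/3) = (398600 × 6731.7² / 4π²)^(1/3) = 7706 km.
Altitude h = a − R = 7706 − 6378 = 1328 km.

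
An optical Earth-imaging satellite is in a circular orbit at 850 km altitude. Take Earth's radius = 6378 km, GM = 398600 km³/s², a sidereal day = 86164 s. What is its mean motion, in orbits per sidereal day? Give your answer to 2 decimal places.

Semi-major axis a = 6378 + 850 = 7228 km. Period T = 2π√(a³/μ) = 2π√(7228³/398600) = 6115.6 s = 101.93 min.
Orbits per sidereal day = 86164 / 6115.6 = 14.089.

14.09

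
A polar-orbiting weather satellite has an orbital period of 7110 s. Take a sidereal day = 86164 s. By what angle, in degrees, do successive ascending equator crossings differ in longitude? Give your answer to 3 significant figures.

29.7°

During one orbit Earth rotates (7110.0 / 86164) × 360° = 29.71°.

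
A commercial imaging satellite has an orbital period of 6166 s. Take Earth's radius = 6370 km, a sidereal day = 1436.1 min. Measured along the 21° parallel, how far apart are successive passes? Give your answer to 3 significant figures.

2670 km

Node shift per orbit = (6166.0/86166) × 360° = 25.76°.
Equatorial spacing = 25.76 × 111.2 km/° = 2864 km.
At 21° latitude, spacing = 2864 × cos(21°) = 2674 km.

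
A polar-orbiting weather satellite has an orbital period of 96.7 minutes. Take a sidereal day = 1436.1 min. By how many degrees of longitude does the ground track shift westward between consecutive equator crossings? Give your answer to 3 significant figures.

T = 96.7 min = 5802.0 s.
During one orbit Earth rotates (5802.0 / 86166) × 360° = 24.24°.

24.2°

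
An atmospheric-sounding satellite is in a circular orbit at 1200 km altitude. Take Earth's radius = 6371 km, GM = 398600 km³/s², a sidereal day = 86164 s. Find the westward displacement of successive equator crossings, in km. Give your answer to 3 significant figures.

Semi-major axis a = 6371 + 1200 = 7571 km. Period T = 2π√(a³/μ) = 2π√(7571³/398600) = 6556.0 s = 109.27 min.
During one orbit Earth rotates (6556.0 / 86164) × 360° = 27.39°.
At the equator that is 27.39° × (2π·6371/360) km/° = 27.39 × 111.2 = 3046 km.

3050 km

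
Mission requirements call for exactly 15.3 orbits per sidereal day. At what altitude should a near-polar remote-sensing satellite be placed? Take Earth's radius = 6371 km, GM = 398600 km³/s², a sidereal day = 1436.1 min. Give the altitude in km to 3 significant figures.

Required period T = 86166 / 15.3 = 5631.8 s.
From T = 2π√(a³/μ): a = (μ T²/4π²)^(1/3) = (398600 × 5631.8² / 4π²)^(1/3) = 6842 km.
Altitude h = a − R = 6842 − 6371 = 471 km.

471 km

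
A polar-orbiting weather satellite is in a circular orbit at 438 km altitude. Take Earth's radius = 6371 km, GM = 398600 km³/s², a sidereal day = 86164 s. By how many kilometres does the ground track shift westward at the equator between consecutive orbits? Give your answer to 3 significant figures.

Semi-major axis a = 6371 + 438 = 6809 km. Period T = 2π√(a³/μ) = 2π√(6809³/398600) = 5591.6 s = 93.19 min.
During one orbit Earth rotates (5591.6 / 86164) × 360° = 23.36°.
At the equator that is 23.36° × (2π·6371/360) km/° = 23.36 × 111.2 = 2598 km.

2600 km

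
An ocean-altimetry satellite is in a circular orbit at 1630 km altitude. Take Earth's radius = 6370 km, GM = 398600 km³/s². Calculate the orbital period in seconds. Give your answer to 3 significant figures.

Semi-major axis a = 6370 + 1630 = 8000 km. Period T = 2π√(a³/μ) = 2π√(8000³/398600) = 7121.1 s = 118.68 min.

7120 seconds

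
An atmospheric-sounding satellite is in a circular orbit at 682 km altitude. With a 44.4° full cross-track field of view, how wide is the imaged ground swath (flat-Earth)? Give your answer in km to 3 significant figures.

Half-angle = 44.4°/2 = 22.2°.
Swath width ≈ 2h·tan(θ/2) = 2 × 682 × tan(22.2°) = 556.6 km.

557 km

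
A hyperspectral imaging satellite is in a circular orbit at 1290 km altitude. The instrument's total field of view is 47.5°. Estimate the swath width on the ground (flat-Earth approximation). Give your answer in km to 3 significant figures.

Half-angle = 47.5°/2 = 23.75°.
Swath width ≈ 2h·tan(θ/2) = 2 × 1290 × tan(23.75°) = 1135.2 km.

1140 km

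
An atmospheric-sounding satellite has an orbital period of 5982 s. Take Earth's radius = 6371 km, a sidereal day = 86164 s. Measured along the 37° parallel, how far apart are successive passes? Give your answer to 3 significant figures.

Node shift per orbit = (5982.0/86164) × 360° = 24.99°.
Equatorial spacing = 24.99 × 111.2 km/° = 2779 km.
At 37° latitude, spacing = 2779 × cos(37°) = 2220 km.

2220 km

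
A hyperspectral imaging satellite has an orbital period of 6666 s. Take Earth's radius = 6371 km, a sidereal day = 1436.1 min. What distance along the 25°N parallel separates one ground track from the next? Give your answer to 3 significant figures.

2810 km

Node shift per orbit = (6666.0/86166) × 360° = 27.85°.
Equatorial spacing = 27.85 × 111.2 km/° = 3097 km.
At 25° latitude, spacing = 3097 × cos(25°) = 2807 km.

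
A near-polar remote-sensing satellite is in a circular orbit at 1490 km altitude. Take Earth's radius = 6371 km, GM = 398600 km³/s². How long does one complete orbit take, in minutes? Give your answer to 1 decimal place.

Semi-major axis a = 6371 + 1490 = 7861 km. Period T = 2π√(a³/μ) = 2π√(7861³/398600) = 6936.3 s = 115.61 min.

115.6 min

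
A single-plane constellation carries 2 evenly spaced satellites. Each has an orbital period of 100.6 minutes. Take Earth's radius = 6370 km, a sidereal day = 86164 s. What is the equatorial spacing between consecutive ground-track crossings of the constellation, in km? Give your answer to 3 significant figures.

T = 100.6 min = 6036.0 s.
Single-satellite node shift = (6036.0/86164) × 360° = 25.22°.
With 2 satellites evenly phased, successive equator crossings are 25.22/2 = 12.609° apart.
That is 12.609 × 111.2 = 1402 km at the equator.

1400 km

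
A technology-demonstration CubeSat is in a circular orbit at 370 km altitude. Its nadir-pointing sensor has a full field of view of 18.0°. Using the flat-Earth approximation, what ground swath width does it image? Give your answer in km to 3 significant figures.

Half-angle = 18.0°/2 = 9°.
Swath width ≈ 2h·tan(θ/2) = 2 × 370 × tan(9°) = 117.2 km.

117 km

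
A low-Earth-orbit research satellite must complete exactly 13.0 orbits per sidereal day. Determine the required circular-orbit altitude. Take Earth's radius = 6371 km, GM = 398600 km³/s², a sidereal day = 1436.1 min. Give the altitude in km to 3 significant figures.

Required period T = 86166 / 13.0 = 6628.2 s.
From T = 2π√(a³/μ): a = (μ T²/4π²)^(1/3) = (398600 × 6628.2² / 4π²)^(1/3) = 7626 km.
Altitude h = a − R = 7626 − 6371 = 1255 km.

1260 km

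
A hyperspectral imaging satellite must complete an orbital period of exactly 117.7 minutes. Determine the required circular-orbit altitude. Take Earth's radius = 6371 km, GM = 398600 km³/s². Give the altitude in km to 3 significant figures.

T = 117.7 min = 7062.0 s.
From T = 2π√(a³/μ): a = (μ T²/4π²)^(1/3) = (398600 × 7062.0² / 4π²)^(1/3) = 7956 km.
Altitude h = a − R = 7956 − 6371 = 1585 km.

1580 km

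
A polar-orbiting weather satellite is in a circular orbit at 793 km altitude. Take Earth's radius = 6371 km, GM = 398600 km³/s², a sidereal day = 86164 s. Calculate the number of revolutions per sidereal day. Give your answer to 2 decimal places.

Semi-major axis a = 6371 + 793 = 7164 km. Period T = 2π√(a³/μ) = 2π√(7164³/398600) = 6034.5 s = 100.58 min.
Orbits per sidereal day = 86164 / 6034.5 = 14.278.

14.28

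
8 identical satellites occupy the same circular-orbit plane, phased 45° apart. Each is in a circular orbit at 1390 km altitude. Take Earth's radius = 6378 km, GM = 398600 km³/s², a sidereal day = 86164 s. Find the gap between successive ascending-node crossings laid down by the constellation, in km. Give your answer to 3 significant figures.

Semi-major axis a = 6378 + 1390 = 7768 km. Period T = 2π√(a³/μ) = 2π√(7768³/398600) = 6813.6 s = 113.56 min.
Single-satellite node shift = (6813.6/86164) × 360° = 28.47°.
With 8 satellites evenly phased, successive equator crossings are 28.47/8 = 3.558° apart.
That is 3.558 × 111.3 = 396 km at the equator.

396 km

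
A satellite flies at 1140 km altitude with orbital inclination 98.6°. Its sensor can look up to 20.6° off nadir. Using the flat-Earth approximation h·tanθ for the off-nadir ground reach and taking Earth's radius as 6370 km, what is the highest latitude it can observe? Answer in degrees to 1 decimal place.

Retrograde orbit: the ground track reaches ±(180° − i) = ±(180 − 98.6) = ±81.4°.
Sensor half-swath on the ground ≈ 1140·tan(20.6°) = 428 km = 3.85° of latitude.
Maximum observable latitude ≈ 81.4 + 3.85 = 85.3°.

85.3°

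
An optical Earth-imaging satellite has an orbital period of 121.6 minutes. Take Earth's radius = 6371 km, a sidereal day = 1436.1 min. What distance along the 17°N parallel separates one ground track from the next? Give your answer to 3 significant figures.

T = 121.6 min = 7296.0 s.
Node shift per orbit = (7296.0/86166) × 360° = 30.48°.
Equatorial spacing = 30.48 × 111.2 km/° = 3390 km.
At 17° latitude, spacing = 3390 × cos(17°) = 3241 km.

3240 km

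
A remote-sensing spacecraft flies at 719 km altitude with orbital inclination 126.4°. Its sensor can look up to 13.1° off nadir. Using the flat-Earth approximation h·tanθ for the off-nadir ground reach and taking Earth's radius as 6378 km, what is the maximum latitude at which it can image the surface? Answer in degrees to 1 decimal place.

55.1°

Retrograde orbit: the ground track reaches ±(180° − i) = ±(180 − 126.4) = ±53.6°.
Sensor half-swath on the ground ≈ 719·tan(13.1°) = 167 km = 1.50° of latitude.
Maximum observable latitude ≈ 53.6 + 1.50 = 55.1°.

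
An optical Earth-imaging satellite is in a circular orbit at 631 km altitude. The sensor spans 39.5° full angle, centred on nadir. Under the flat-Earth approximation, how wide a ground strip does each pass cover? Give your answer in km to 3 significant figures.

Half-angle = 39.5°/2 = 19.75°.
Swath width ≈ 2h·tan(θ/2) = 2 × 631 × tan(19.75°) = 453.1 km.

453 km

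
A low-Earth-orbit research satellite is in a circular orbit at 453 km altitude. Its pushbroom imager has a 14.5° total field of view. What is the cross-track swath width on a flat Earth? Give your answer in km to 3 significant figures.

Half-angle = 14.5°/2 = 7.25°.
Swath width ≈ 2h·tan(θ/2) = 2 × 453 × tan(7.25°) = 115.3 km.

115 km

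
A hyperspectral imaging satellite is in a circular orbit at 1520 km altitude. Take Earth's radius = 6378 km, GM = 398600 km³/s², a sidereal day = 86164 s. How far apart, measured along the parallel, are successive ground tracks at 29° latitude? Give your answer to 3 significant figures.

2840 km

Semi-major axis a = 6378 + 1520 = 7898 km. Period T = 2π√(a³/μ) = 2π√(7898³/398600) = 6985.3 s = 116.42 min.
Node shift per orbit = (6985.3/86164) × 360° = 29.19°.
Equatorial spacing = 29.19 × 111.3 km/° = 3249 km.
At 29° latitude, spacing = 3249 × cos(29°) = 2841 km.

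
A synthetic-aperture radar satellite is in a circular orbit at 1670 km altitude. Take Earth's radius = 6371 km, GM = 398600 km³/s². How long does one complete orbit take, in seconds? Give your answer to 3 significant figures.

Semi-major axis a = 6371 + 1670 = 8041 km. Period T = 2π√(a³/μ) = 2π√(8041³/398600) = 7175.9 s = 119.60 min.

7180 seconds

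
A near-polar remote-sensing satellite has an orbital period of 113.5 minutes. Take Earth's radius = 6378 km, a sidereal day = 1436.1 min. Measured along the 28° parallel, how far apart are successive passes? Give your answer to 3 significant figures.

T = 113.5 min = 6810.0 s.
Node shift per orbit = (6810.0/86166) × 360° = 28.45°.
Equatorial spacing = 28.45 × 111.3 km/° = 3167 km.
At 28° latitude, spacing = 3167 × cos(28°) = 2796 km.

2800 km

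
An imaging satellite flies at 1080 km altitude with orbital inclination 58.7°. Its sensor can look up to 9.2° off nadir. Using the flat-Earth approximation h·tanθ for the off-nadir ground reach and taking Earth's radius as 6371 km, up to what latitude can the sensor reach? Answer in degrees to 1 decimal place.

60.3°

For a prograde orbit the ground track reaches latitude ±i = ±58.7°.
Sensor half-swath on the ground ≈ 1080·tan(9.2°) = 175 km = 1.57° of latitude.
Maximum observable latitude ≈ 58.7 + 1.57 = 60.3°.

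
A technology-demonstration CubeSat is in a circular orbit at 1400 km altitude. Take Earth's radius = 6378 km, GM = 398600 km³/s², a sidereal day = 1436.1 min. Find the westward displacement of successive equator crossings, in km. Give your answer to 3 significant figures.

Semi-major axis a = 6378 + 1400 = 7778 km. Period T = 2π√(a³/μ) = 2π√(7778³/398600) = 6826.7 s = 113.78 min.
During one orbit Earth rotates (6826.7 / 86166) × 360° = 28.52°.
At the equator that is 28.52° × (2π·6378/360) km/° = 28.52 × 111.3 = 3175 km.

3170 km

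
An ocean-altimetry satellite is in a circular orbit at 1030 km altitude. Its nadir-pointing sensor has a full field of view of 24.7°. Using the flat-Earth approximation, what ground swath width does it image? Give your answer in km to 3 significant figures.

451 km

Half-angle = 24.7°/2 = 12.35°.
Swath width ≈ 2h·tan(θ/2) = 2 × 1030 × tan(12.35°) = 451.0 km.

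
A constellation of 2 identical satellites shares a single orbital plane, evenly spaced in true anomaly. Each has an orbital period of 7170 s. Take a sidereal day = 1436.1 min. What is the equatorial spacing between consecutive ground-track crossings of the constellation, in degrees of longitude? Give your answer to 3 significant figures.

15.0°

Single-satellite node shift = (7170.0/86166) × 360° = 29.96°.
With 2 satellites evenly phased, successive equator crossings are 29.96/2 = 14.978° apart.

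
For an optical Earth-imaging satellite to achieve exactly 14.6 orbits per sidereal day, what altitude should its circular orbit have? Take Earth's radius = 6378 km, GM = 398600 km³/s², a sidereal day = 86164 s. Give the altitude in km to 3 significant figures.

Required period T = 86164 / 14.6 = 5901.6 s.
From T = 2π√(a³/μ): a = (μ T²/4π²)^(1/3) = (398600 × 5901.6² / 4π²)^(1/3) = 7058 km.
Altitude h = a − R = 7058 − 6378 = 680 km.

680 km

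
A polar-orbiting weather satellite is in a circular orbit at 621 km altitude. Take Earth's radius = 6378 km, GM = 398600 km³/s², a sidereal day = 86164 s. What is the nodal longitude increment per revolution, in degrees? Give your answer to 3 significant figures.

Semi-major axis a = 6378 + 621 = 6999 km. Period T = 2π√(a³/μ) = 2π√(6999³/398600) = 5827.3 s = 97.12 min.
During one orbit Earth rotates (5827.3 / 86164) × 360° = 24.35°.

24.3°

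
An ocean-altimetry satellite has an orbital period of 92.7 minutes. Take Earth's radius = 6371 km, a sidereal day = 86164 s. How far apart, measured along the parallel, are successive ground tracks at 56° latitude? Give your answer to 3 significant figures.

T = 92.7 min = 5562.0 s.
Node shift per orbit = (5562.0/86164) × 360° = 23.24°.
Equatorial spacing = 23.24 × 111.2 km/° = 2584 km.
At 56° latitude, spacing = 2584 × cos(56°) = 1445 km.

1440 km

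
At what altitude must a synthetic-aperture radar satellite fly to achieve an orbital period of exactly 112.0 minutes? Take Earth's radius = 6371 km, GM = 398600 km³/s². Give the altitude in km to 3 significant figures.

1330 km

T = 112.0 min = 6720.0 s.
From T = 2π√(a³/μ): a = (μ T²/4π²)^(1/3) = (398600 × 6720.0² / 4π²)^(1/3) = 7697 km.
Altitude h = a − R = 7697 − 6371 = 1326 km.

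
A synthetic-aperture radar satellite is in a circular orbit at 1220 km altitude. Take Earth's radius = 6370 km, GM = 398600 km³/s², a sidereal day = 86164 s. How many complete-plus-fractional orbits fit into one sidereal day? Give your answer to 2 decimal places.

13.09

Semi-major axis a = 6370 + 1220 = 7590 km. Period T = 2π√(a³/μ) = 2π√(7590³/398600) = 6580.7 s = 109.68 min.
Orbits per sidereal day = 86164 / 6580.7 = 13.093.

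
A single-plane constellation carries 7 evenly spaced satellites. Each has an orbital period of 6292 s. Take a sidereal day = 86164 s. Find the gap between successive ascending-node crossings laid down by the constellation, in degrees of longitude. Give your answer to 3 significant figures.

Single-satellite node shift = (6292.0/86164) × 360° = 26.29°.
With 7 satellites evenly phased, successive equator crossings are 26.29/7 = 3.755° apart.

3.76°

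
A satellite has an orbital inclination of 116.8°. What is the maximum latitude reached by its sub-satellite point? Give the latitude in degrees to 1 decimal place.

Retrograde orbit: the ground track reaches ±(180° − i) = ±(180 − 116.8) = ±63.2°.

63.2°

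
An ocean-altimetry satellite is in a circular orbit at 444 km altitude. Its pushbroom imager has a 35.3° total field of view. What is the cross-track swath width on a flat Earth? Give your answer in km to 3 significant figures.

Half-angle = 35.3°/2 = 17.65°.
Swath width ≈ 2h·tan(θ/2) = 2 × 444 × tan(17.65°) = 282.5 km.

283 km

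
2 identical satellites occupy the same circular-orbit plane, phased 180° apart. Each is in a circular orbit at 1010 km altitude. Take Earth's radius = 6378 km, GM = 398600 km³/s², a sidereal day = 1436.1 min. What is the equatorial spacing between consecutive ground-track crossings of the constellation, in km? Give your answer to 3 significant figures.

Semi-major axis a = 6378 + 1010 = 7388 km. Period T = 2π√(a³/μ) = 2π√(7388³/398600) = 6319.8 s = 105.33 min.
Single-satellite node shift = (6319.8/86166) × 360° = 26.40°.
With 2 satellites evenly phased, successive equator crossings are 26.40/2 = 13.202° apart.
That is 13.202 × 111.3 = 1470 km at the equator.

1470 km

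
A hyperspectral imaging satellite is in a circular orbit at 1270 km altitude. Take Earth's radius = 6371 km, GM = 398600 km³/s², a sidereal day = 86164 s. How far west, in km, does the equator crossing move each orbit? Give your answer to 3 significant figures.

Semi-major axis a = 6371 + 1270 = 7641 km. Period T = 2π√(a³/μ) = 2π√(7641³/398600) = 6647.2 s = 110.79 min.
During one orbit Earth rotates (6647.2 / 86164) × 360° = 27.77°.
At the equator that is 27.77° × (2π·6371/360) km/° = 27.77 × 111.2 = 3088 km.

3090 km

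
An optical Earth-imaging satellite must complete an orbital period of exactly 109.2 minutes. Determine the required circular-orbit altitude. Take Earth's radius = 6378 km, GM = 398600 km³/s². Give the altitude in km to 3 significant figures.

1190 km

T = 109.2 min = 6552.0 s.
From T = 2π√(a³/μ): a = (μ T²/4π²)^(1/3) = (398600 × 6552.0² / 4π²)^(1/3) = 7568 km.
Altitude h = a − R = 7568 − 6378 = 1190 km.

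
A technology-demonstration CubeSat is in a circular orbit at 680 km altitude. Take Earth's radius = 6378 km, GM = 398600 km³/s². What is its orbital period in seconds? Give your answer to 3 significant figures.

Semi-major axis a = 6378 + 680 = 7058 km. Period T = 2π√(a³/μ) = 2π√(7058³/398600) = 5901.1 s = 98.35 min.

5900 seconds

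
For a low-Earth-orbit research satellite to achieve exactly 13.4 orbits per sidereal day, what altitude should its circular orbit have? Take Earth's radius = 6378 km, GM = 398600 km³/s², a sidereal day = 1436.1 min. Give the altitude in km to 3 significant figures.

Required period T = 86166 / 13.4 = 6430.3 s.
From T = 2π√(a³/μ): a = (μ T²/4π²)^(1/3) = (398600 × 6430.3² / 4π²)^(1/3) = 7474 km.
Altitude h = a − R = 7474 − 6378 = 1096 km.

1100 km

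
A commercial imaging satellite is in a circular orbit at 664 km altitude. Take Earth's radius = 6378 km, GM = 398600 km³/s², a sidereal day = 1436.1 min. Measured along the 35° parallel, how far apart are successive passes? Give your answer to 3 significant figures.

2240 km

Semi-major axis a = 6378 + 664 = 7042 km. Period T = 2π√(a³/μ) = 2π√(7042³/398600) = 5881.1 s = 98.02 min.
Node shift per orbit = (5881.1/86166) × 360° = 24.57°.
Equatorial spacing = 24.57 × 111.3 km/° = 2735 km.
At 35° latitude, spacing = 2735 × cos(35°) = 2241 km.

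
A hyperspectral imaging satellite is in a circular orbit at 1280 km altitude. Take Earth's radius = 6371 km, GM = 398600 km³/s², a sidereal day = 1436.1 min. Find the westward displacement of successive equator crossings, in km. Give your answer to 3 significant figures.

3090 km

Semi-major axis a = 6371 + 1280 = 7651 km. Period T = 2π√(a³/μ) = 2π√(7651³/398600) = 6660.2 s = 111.00 min.
During one orbit Earth rotates (6660.2 / 86166) × 360° = 27.83°.
At the equator that is 27.83° × (2π·6371/360) km/° = 27.83 × 111.2 = 3094 km.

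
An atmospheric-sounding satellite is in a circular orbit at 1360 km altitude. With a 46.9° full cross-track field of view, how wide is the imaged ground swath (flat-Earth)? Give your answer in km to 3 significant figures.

1180 km

Half-angle = 46.9°/2 = 23.45°.
Swath width ≈ 2h·tan(θ/2) = 2 × 1360 × tan(23.45°) = 1179.9 km.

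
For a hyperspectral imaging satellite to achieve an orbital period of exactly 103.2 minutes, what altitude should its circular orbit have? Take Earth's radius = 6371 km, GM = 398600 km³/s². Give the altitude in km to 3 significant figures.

917 km

T = 103.2 min = 6192.0 s.
From T = 2π√(a³/μ): a = (μ T²/4π²)^(1/3) = (398600 × 6192.0² / 4π²)^(1/3) = 7288 km.
Altitude h = a − R = 7288 − 6371 = 917 km.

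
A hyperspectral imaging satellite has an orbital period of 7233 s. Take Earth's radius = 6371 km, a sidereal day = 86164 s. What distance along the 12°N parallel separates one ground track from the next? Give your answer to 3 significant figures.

3290 km

Node shift per orbit = (7233.0/86164) × 360° = 30.22°.
Equatorial spacing = 30.22 × 111.2 km/° = 3360 km.
At 12° latitude, spacing = 3360 × cos(12°) = 3287 km.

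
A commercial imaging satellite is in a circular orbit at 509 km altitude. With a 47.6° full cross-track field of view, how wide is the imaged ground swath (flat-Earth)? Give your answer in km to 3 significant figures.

449 km

Half-angle = 47.6°/2 = 23.8°.
Swath width ≈ 2h·tan(θ/2) = 2 × 509 × tan(23.8°) = 449.0 km.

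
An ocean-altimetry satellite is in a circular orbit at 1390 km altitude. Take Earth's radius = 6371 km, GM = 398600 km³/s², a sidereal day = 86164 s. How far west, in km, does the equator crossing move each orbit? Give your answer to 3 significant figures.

3160 km

Semi-major axis a = 6371 + 1390 = 7761 km. Period T = 2π√(a³/μ) = 2π√(7761³/398600) = 6804.4 s = 113.41 min.
During one orbit Earth rotates (6804.4 / 86164) × 360° = 28.43°.
At the equator that is 28.43° × (2π·6371/360) km/° = 28.43 × 111.2 = 3161 km.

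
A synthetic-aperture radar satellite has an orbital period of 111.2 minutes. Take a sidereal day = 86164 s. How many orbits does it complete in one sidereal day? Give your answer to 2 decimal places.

T = 111.2 min = 6672.0 s.
Orbits per sidereal day = 86164 / 6672.0 = 12.914.

12.91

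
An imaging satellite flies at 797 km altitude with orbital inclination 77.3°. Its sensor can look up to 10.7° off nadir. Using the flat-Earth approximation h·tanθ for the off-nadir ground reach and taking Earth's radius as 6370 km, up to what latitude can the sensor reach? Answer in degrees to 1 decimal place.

78.7°

For a prograde orbit the ground track reaches latitude ±i = ±77.3°.
Sensor half-swath on the ground ≈ 797·tan(10.7°) = 151 km = 1.35° of latitude.
Maximum observable latitude ≈ 77.3 + 1.35 = 78.7°.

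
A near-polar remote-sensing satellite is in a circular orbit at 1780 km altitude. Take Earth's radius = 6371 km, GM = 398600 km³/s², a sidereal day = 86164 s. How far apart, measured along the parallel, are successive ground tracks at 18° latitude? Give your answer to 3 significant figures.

Semi-major axis a = 6371 + 1780 = 8151 km. Period T = 2π√(a³/μ) = 2π√(8151³/398600) = 7323.6 s = 122.06 min.
Node shift per orbit = (7323.6/86164) × 360° = 30.60°.
Equatorial spacing = 30.60 × 111.2 km/° = 3402 km.
At 18° latitude, spacing = 3402 × cos(18°) = 3236 km.

3240 km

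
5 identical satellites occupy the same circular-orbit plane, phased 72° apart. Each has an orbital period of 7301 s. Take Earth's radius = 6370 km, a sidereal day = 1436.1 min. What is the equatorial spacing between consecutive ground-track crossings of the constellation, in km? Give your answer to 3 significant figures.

Single-satellite node shift = (7301.0/86166) × 360° = 30.50°.
With 5 satellites evenly phased, successive equator crossings are 30.50/5 = 6.101° apart.
That is 6.101 × 111.2 = 678 km at the equator.

678 km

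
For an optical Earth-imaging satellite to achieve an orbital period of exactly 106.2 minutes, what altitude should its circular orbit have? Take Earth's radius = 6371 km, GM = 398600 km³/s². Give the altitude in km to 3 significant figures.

T = 106.2 min = 6372.0 s.
From T = 2π√(a³/μ): a = (μ T²/4π²)^(1/3) = (398600 × 6372.0² / 4π²)^(1/3) = 7429 km.
Altitude h = a − R = 7429 − 6371 = 1058 km.

1060 km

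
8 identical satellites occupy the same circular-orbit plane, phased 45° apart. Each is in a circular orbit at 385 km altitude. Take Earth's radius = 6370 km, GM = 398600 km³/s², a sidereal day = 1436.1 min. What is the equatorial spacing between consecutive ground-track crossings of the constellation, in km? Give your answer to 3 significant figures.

Semi-major axis a = 6370 + 385 = 6755 km. Period T = 2π√(a³/μ) = 2π√(6755³/398600) = 5525.2 s = 92.09 min.
Single-satellite node shift = (5525.2/86166) × 360° = 23.08°.
With 8 satellites evenly phased, successive equator crossings are 23.08/8 = 2.886° apart.
That is 2.886 × 111.2 = 321 km at the equator.

321 km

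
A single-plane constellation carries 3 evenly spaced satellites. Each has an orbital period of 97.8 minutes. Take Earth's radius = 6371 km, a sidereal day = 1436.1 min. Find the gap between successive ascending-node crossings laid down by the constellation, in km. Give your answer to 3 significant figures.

T = 97.8 min = 5868.0 s.
Single-satellite node shift = (5868.0/86166) × 360° = 24.52°.
With 3 satellites evenly phased, successive equator crossings are 24.52/3 = 8.172° apart.
That is 8.172 × 111.2 = 909 km at the equator.

909 km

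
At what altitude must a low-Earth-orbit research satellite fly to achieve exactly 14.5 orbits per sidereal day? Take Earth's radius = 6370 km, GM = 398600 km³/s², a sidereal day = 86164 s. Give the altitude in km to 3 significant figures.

721 km

Required period T = 86164 / 14.5 = 5942.3 s.
From T = 2π√(a³/μ): a = (μ T²/4π²)^(1/3) = (398600 × 5942.3² / 4π²)^(1/3) = 7091 km.
Altitude h = a − R = 7091 − 6370 = 721 km.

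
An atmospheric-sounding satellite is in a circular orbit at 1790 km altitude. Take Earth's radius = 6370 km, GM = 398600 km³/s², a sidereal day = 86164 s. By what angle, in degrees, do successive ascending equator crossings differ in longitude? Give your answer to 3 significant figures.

30.6°

Semi-major axis a = 6370 + 1790 = 8160 km. Period T = 2π√(a³/μ) = 2π√(8160³/398600) = 7335.8 s = 122.26 min.
During one orbit Earth rotates (7335.8 / 86164) × 360° = 30.65°.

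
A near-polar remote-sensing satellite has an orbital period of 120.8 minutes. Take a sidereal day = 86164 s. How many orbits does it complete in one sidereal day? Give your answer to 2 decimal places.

11.89

T = 120.8 min = 7248.0 s.
Orbits per sidereal day = 86164 / 7248.0 = 11.888.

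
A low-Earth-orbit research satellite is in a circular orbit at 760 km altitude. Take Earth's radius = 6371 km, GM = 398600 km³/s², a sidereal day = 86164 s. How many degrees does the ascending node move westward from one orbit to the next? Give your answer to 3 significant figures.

Semi-major axis a = 6371 + 760 = 7131 km. Period T = 2π√(a³/μ) = 2π√(7131³/398600) = 5992.9 s = 99.88 min.
During one orbit Earth rotates (5992.9 / 86164) × 360° = 25.04°.

25.0°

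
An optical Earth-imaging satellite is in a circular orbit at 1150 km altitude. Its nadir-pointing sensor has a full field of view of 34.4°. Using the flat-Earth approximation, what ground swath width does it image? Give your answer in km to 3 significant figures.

Half-angle = 34.4°/2 = 17.2°.
Swath width ≈ 2h·tan(θ/2) = 2 × 1150 × tan(17.2°) = 712.0 km.

712 km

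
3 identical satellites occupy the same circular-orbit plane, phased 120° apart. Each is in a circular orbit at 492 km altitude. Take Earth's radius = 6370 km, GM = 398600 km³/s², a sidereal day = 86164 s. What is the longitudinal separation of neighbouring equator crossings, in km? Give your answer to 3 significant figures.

876 km

Semi-major axis a = 6370 + 492 = 6862 km. Period T = 2π√(a³/μ) = 2π√(6862³/398600) = 5657.0 s = 94.28 min.
Single-satellite node shift = (5657.0/86164) × 360° = 23.64°.
With 3 satellites evenly phased, successive equator crossings are 23.64/3 = 7.878° apart.
That is 7.878 × 111.2 = 876 km at the equator.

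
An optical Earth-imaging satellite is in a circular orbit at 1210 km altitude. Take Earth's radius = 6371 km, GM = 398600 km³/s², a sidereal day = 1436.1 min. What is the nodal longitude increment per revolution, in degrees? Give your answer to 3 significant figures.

27.4°

Semi-major axis a = 6371 + 1210 = 7581 km. Period T = 2π√(a³/μ) = 2π√(7581³/398600) = 6569.0 s = 109.48 min.
During one orbit Earth rotates (6569.0 / 86166) × 360° = 27.45°.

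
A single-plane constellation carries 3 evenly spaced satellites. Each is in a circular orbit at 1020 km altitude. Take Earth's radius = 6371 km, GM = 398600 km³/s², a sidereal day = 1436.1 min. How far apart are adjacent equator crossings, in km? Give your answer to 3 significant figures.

Semi-major axis a = 6371 + 1020 = 7391 km. Period T = 2π√(a³/μ) = 2π√(7391³/398600) = 6323.6 s = 105.39 min.
Single-satellite node shift = (6323.6/86166) × 360° = 26.42°.
With 3 satellites evenly phased, successive equator crossings are 26.42/3 = 8.807° apart.
That is 8.807 × 111.2 = 979 km at the equator.

979 km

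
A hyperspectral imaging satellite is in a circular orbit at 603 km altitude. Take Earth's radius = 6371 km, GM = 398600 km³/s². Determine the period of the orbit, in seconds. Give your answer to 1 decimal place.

5796.1 seconds

Semi-major axis a = 6371 + 603 = 6974 km. Period T = 2π√(a³/μ) = 2π√(6974³/398600) = 5796.1 s = 96.60 min.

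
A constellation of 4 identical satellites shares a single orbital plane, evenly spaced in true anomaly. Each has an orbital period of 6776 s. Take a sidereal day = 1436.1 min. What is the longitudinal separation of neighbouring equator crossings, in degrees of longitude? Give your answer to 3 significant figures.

Single-satellite node shift = (6776.0/86166) × 360° = 28.31°.
With 4 satellites evenly phased, successive equator crossings are 28.31/4 = 7.078° apart.

7.08°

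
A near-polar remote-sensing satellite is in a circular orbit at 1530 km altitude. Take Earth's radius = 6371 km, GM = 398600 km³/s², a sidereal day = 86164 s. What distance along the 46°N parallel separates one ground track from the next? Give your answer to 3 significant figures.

Semi-major axis a = 6371 + 1530 = 7901 km. Period T = 2π√(a³/μ) = 2π√(7901³/398600) = 6989.3 s = 116.49 min.
Node shift per orbit = (6989.3/86164) × 360° = 29.20°.
Equatorial spacing = 29.20 × 111.2 km/° = 3247 km.
At 46° latitude, spacing = 3247 × cos(46°) = 2256 km.

2260 km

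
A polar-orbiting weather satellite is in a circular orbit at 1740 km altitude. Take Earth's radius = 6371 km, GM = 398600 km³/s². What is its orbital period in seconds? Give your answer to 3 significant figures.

Semi-major axis a = 6371 + 1740 = 8111 km. Period T = 2π√(a³/μ) = 2π√(8111³/398600) = 7269.8 s = 121.16 min.

7270 seconds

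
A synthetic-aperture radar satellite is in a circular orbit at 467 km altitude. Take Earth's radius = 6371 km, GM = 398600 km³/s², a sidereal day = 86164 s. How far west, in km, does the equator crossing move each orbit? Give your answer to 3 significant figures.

Semi-major axis a = 6371 + 467 = 6838 km. Period T = 2π√(a³/μ) = 2π√(6838³/398600) = 5627.4 s = 93.79 min.
During one orbit Earth rotates (5627.4 / 86164) × 360° = 23.51°.
At the equator that is 23.51° × (2π·6371/360) km/° = 23.51 × 111.2 = 2614 km.

2610 km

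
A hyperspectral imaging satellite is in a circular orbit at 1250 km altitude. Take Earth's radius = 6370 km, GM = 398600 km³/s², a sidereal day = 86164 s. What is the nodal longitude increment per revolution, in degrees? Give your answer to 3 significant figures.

Semi-major axis a = 6370 + 1250 = 7620 km. Period T = 2π√(a³/μ) = 2π√(7620³/398600) = 6619.8 s = 110.33 min.
During one orbit Earth rotates (6619.8 / 86164) × 360° = 27.66°.

27.7°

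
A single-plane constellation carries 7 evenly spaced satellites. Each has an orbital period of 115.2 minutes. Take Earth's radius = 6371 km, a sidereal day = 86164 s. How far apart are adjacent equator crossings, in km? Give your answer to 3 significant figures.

T = 115.2 min = 6912.0 s.
Single-satellite node shift = (6912.0/86164) × 360° = 28.88°.
With 7 satellites evenly phased, successive equator crossings are 28.88/7 = 4.126° apart.
That is 4.126 × 111.2 = 459 km at the equator.

459 km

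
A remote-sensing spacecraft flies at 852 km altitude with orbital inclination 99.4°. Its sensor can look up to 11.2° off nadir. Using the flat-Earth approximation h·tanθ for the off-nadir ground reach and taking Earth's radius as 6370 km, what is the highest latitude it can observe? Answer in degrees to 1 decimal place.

Retrograde orbit: the ground track reaches ±(180° − i) = ±(180 − 99.4) = ±80.6°.
Sensor half-swath on the ground ≈ 852·tan(11.2°) = 169 km = 1.52° of latitude.
Maximum observable latitude ≈ 80.6 + 1.52 = 82.1°.

82.1°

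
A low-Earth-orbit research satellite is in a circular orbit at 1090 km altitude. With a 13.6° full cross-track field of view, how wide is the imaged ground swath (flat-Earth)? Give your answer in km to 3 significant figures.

260 km

Half-angle = 13.6°/2 = 6.8°.
Swath width ≈ 2h·tan(θ/2) = 2 × 1090 × tan(6.8°) = 259.9 km.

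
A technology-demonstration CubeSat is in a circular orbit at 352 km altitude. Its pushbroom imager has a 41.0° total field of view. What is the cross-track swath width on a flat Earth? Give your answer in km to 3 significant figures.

263 km

Half-angle = 41.0°/2 = 20.5°.
Swath width ≈ 2h·tan(θ/2) = 2 × 352 × tan(20.5°) = 263.2 km.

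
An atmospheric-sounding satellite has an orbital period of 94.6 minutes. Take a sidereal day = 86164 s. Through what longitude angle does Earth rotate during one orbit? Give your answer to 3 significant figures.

T = 94.6 min = 5676.0 s.
During one orbit Earth rotates (5676.0 / 86164) × 360° = 23.71°.

23.7°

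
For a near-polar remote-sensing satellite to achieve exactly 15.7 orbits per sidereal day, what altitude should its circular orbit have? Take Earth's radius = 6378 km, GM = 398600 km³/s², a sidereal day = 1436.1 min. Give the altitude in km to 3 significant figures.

347 km

Required period T = 86166 / 15.7 = 5488.3 s.
From T = 2π√(a³/μ): a = (μ T²/4π²)^(1/3) = (398600 × 5488.3² / 4π²)^(1/3) = 6725 km.
Altitude h = a − R = 6725 − 6378 = 347 km.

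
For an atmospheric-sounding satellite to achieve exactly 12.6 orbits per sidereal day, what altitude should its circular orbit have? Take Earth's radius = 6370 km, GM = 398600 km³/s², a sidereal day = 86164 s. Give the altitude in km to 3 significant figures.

Required period T = 86164 / 12.6 = 6838.4 s.
From T = 2π√(a³/μ): a = (μ T²/4π²)^(1/3) = (398600 × 6838.4² / 4π²)^(1/3) = 7787 km.
Altitude h = a − R = 7787 − 6370 = 1417 km.

1420 km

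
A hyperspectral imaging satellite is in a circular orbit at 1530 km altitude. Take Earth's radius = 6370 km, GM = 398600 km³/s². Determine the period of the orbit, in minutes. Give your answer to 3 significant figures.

116 min

Semi-major axis a = 6370 + 1530 = 7900 km. Period T = 2π√(a³/μ) = 2π√(7900³/398600) = 6988.0 s = 116.47 min.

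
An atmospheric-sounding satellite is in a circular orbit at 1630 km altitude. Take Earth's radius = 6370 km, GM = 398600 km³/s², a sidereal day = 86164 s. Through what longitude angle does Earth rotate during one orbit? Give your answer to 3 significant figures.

Semi-major axis a = 6370 + 1630 = 8000 km. Period T = 2π√(a³/μ) = 2π√(8000³/398600) = 7121.1 s = 118.68 min.
During one orbit Earth rotates (7121.1 / 86164) × 360° = 29.75°.

29.8°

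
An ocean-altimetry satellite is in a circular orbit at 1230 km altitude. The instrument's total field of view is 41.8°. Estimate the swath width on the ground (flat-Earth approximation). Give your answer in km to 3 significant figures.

Half-angle = 41.8°/2 = 20.9°.
Swath width ≈ 2h·tan(θ/2) = 2 × 1230 × tan(20.9°) = 939.4 km.

939 km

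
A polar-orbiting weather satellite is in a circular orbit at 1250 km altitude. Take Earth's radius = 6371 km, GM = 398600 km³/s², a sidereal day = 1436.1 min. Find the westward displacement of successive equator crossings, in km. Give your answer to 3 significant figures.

Semi-major axis a = 6371 + 1250 = 7621 km. Period T = 2π√(a³/μ) = 2π√(7621³/398600) = 6621.1 s = 110.35 min.
During one orbit Earth rotates (6621.1 / 86166) × 360° = 27.66°.
At the equator that is 27.66° × (2π·6371/360) km/° = 27.66 × 111.2 = 3076 km.

3080 km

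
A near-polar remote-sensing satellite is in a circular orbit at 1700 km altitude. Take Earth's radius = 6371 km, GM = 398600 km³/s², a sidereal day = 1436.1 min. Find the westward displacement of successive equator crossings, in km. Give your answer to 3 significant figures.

3350 km

Semi-major axis a = 6371 + 1700 = 8071 km. Period T = 2π√(a³/μ) = 2π√(8071³/398600) = 7216.1 s = 120.27 min.
During one orbit Earth rotates (7216.1 / 86166) × 360° = 30.15°.
At the equator that is 30.15° × (2π·6371/360) km/° = 30.15 × 111.2 = 3352 km.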